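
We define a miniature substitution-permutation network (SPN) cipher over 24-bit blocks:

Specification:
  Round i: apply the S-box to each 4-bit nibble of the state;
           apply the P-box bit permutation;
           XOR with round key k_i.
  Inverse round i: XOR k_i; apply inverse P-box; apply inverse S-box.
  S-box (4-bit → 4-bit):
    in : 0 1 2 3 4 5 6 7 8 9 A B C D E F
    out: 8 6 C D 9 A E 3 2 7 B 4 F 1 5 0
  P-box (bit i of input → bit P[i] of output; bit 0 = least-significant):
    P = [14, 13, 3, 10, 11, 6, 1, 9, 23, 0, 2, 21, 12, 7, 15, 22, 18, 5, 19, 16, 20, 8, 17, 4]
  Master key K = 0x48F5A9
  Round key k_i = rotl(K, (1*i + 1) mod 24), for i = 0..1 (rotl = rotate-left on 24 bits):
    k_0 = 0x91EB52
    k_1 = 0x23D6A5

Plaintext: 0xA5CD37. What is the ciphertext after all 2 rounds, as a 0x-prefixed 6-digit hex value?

0x125A37

s_0 = plaintext = 0xA5CD37
s_1 = Round(s_0, k_0) = 0x4010E0
s_2 = Round(s_1, k_1) = 0x125A37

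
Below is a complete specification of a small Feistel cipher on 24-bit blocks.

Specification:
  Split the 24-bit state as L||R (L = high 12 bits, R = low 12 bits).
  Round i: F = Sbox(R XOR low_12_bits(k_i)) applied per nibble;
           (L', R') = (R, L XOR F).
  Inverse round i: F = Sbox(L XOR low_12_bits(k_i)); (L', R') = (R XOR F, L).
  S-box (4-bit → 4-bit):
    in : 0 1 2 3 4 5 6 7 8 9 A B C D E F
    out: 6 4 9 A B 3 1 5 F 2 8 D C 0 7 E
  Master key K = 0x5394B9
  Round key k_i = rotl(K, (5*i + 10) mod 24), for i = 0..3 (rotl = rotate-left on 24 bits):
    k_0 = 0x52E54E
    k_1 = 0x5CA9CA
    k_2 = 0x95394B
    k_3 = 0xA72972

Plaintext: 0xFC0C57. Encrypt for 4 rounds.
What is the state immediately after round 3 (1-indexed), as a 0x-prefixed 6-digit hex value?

s_0 = plaintext = 0xFC0C57
s_1 = Round(s_0, k_0) = 0xC57D82
s_2 = Round(s_1, k_1) = 0xD827E8
s_3 = Round(s_2, k_2) = 0x7E8A08
s_4 = Round(s_3, k_3) = 0xA08DB0

0x7E8A08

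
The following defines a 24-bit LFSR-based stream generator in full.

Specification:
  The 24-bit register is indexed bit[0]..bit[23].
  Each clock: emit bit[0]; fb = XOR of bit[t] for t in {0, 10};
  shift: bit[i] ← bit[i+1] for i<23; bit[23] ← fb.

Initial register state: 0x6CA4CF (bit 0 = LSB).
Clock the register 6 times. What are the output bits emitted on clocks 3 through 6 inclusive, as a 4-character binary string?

reg_0 = 0x6CA4CF
clock 1: out=1, reg = 0x365267
clock 2: out=1, reg = 0x9B2933
clock 3: out=1, reg = 0xCD9499
clock 4: out=1, reg = 0x66CA4C
clock 5: out=0, reg = 0x336526
clock 6: out=0, reg = 0x99B293

1100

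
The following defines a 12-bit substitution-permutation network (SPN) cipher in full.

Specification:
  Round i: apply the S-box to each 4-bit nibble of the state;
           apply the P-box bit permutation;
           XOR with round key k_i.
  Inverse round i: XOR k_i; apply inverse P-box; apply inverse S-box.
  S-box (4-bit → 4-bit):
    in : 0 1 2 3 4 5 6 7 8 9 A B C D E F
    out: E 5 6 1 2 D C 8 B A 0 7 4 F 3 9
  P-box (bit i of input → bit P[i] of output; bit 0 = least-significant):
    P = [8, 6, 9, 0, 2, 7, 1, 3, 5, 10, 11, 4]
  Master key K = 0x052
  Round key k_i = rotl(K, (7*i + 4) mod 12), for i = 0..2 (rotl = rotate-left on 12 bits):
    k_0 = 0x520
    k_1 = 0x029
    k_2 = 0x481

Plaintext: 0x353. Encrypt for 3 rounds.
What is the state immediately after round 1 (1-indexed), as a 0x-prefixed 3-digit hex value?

0x40E

s_0 = plaintext = 0x353
s_1 = Round(s_0, k_0) = 0x40E
s_2 = Round(s_1, k_1) = 0x5E3
s_3 = Round(s_2, k_2) = 0xD35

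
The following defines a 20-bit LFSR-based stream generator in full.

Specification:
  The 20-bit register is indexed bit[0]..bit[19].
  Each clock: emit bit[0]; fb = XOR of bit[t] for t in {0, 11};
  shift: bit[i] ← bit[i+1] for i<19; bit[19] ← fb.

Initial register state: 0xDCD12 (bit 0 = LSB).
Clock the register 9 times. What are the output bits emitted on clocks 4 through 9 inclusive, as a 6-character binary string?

010001

reg_0 = 0xDCD12
clock 1: out=0, reg = 0xEE689
clock 2: out=1, reg = 0xF7344
clock 3: out=0, reg = 0x7B9A2
clock 4: out=0, reg = 0xBDCD1
clock 5: out=1, reg = 0x5EE68
clock 6: out=0, reg = 0xAF734
clock 7: out=0, reg = 0x57B9A
clock 8: out=0, reg = 0xABDCD
clock 9: out=1, reg = 0x55EE6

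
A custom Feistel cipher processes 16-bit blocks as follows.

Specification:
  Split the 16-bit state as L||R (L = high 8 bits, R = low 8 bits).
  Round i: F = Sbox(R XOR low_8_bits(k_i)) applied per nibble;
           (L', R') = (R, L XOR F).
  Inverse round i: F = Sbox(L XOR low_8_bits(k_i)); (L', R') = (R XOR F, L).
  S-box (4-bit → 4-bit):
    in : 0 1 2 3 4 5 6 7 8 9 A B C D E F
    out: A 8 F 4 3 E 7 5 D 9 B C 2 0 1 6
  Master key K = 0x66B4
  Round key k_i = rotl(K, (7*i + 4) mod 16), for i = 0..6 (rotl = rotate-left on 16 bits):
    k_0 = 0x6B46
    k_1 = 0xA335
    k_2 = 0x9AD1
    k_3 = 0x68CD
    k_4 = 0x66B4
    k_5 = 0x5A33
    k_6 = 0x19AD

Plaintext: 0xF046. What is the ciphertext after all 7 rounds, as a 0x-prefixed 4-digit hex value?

s_0 = plaintext = 0xF046
s_1 = Round(s_0, k_0) = 0x465A
s_2 = Round(s_1, k_1) = 0x5A30
s_3 = Round(s_2, k_2) = 0x3042
s_4 = Round(s_3, k_3) = 0x42E6
s_5 = Round(s_4, k_4) = 0xE6AD
s_6 = Round(s_5, k_5) = 0xAD77
s_7 = Round(s_6, k_6) = 0x77A6

0x77A6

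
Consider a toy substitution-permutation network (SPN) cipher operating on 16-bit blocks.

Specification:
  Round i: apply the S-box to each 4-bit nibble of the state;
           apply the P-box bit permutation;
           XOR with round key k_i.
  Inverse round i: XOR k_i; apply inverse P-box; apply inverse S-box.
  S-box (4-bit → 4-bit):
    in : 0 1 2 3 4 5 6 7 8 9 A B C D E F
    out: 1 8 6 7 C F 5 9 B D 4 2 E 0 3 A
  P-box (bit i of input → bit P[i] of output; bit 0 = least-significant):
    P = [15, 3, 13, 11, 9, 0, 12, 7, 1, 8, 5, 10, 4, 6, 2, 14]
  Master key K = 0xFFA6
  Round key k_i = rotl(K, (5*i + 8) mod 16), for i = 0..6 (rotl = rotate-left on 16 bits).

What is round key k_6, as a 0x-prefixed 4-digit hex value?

K = 0xFFA6
k_0 = rotl(K, (5*0+8) mod 16) = rotl(K, 8) = 0xA6FF
k_1 = rotl(K, (5*1+8) mod 16) = rotl(K, 13) = 0xDFF4
k_2 = rotl(K, (5*2+8) mod 16) = rotl(K, 2) = 0xFE9B
k_3 = rotl(K, (5*3+8) mod 16) = rotl(K, 7) = 0xD37F
k_4 = rotl(K, (5*4+8) mod 16) = rotl(K, 12) = 0x6FFA
k_5 = rotl(K, (5*5+8) mod 16) = rotl(K, 1) = 0xFF4D
k_6 = rotl(K, (5*6+8) mod 16) = rotl(K, 6) = 0xE9BF

0xE9BF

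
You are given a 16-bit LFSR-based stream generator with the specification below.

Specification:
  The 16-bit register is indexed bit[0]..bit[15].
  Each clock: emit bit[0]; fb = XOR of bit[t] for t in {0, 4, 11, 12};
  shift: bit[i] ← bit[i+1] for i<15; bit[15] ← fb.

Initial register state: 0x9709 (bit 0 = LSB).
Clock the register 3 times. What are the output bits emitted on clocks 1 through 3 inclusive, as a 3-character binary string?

reg_0 = 0x9709
clock 1: out=1, reg = 0x4B84
clock 2: out=0, reg = 0xA5C2
clock 3: out=0, reg = 0x52E1

100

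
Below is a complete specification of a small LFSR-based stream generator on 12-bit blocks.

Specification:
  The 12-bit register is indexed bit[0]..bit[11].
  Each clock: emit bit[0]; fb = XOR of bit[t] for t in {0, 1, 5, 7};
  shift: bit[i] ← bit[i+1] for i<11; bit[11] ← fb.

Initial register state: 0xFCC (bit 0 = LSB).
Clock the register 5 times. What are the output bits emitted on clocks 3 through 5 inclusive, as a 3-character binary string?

reg_0 = 0xFCC
clock 1: out=0, reg = 0xFE6
clock 2: out=0, reg = 0xFF3
clock 3: out=1, reg = 0x7F9
clock 4: out=1, reg = 0xBFC
clock 5: out=0, reg = 0x5FE

110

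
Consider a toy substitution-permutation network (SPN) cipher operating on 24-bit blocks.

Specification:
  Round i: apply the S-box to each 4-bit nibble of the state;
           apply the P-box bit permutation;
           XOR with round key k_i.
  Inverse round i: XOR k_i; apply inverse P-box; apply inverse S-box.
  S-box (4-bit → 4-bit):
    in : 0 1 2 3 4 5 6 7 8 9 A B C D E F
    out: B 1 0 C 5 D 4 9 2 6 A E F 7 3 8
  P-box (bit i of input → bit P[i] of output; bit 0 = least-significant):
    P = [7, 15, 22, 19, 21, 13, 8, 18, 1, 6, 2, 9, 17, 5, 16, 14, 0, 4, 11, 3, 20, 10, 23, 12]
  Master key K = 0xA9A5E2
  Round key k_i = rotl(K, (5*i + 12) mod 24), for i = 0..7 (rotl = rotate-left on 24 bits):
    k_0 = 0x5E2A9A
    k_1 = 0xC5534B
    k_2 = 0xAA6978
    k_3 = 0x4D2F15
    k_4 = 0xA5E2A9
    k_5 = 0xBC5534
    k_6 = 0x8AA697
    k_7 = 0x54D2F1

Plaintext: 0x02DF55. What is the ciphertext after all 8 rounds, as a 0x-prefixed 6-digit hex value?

0xAACB09

s_0 = plaintext = 0x02DF55
s_1 = Round(s_0, k_0) = 0x213D3A
s_2 = Round(s_1, k_1) = 0xC8920C
s_3 = Round(s_2, k_2) = 0x57DDC8
s_4 = Round(s_3, k_3) = 0xFA9E7A
s_5 = Round(s_4, k_4) = 0x8872D3
s_6 = Round(s_5, k_5) = 0xD63024
s_7 = Round(s_6, k_6) = 0x5BE855
s_8 = Round(s_7, k_7) = 0xAACB09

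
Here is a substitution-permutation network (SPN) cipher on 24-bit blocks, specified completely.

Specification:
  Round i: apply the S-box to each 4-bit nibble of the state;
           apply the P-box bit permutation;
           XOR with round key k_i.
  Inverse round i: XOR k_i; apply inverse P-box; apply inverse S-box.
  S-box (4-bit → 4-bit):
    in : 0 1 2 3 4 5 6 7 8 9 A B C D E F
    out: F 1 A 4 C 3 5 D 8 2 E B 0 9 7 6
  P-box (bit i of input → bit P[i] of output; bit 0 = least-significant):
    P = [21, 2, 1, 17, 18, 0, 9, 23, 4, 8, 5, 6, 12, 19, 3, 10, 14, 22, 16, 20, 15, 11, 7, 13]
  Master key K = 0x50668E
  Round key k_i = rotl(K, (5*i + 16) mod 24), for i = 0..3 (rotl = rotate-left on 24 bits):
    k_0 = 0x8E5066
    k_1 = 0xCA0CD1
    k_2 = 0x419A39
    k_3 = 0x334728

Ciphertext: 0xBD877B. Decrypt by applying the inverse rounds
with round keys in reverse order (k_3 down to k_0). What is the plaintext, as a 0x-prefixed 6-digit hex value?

0x0EDAEF

s_0 = ciphertext = 0xBD877B
s_1 = InvRound(s_0, k_3) = 0x119DB4
s_2 = InvRound(s_1, k_2) = 0x3249F9
s_3 = InvRound(s_2, k_1) = 0xCBAF81
s_4 = InvRound(s_3, k_0) = 0x0EDAEF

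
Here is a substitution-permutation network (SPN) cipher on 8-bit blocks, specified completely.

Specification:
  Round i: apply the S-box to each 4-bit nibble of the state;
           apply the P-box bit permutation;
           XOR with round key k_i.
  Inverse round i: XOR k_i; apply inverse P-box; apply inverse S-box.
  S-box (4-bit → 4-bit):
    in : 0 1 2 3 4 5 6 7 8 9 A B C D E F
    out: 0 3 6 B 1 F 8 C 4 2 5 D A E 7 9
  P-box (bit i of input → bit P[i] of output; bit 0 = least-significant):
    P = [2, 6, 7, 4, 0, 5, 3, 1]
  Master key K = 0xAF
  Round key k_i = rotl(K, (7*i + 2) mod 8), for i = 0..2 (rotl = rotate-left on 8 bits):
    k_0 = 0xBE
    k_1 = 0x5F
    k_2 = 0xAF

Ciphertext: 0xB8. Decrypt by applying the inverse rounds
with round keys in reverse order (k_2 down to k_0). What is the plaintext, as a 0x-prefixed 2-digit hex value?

0xC4

s_0 = ciphertext = 0xB8
s_1 = InvRound(s_0, k_2) = 0xFF
s_2 = InvRound(s_1, k_1) = 0x98
s_3 = InvRound(s_2, k_0) = 0xC4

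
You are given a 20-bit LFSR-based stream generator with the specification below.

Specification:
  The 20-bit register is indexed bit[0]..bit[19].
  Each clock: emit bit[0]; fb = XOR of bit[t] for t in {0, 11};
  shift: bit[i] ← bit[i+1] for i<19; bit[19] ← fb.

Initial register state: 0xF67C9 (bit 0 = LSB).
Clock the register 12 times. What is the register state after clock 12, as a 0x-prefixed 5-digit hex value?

0xC25F6

reg_0 = 0xF67C9
clock 1: out=1, reg = 0xFB3E4
clock 2: out=0, reg = 0x7D9F2
clock 3: out=0, reg = 0xBECF9
clock 4: out=1, reg = 0x5F67C
clock 5: out=0, reg = 0x2FB3E
clock 6: out=0, reg = 0x97D9F
clock 7: out=1, reg = 0x4BECF
clock 8: out=1, reg = 0x25F67
clock 9: out=1, reg = 0x12FB3
clock 10: out=1, reg = 0x097D9
clock 11: out=1, reg = 0x84BEC
clock 12: out=0, reg = 0xC25F6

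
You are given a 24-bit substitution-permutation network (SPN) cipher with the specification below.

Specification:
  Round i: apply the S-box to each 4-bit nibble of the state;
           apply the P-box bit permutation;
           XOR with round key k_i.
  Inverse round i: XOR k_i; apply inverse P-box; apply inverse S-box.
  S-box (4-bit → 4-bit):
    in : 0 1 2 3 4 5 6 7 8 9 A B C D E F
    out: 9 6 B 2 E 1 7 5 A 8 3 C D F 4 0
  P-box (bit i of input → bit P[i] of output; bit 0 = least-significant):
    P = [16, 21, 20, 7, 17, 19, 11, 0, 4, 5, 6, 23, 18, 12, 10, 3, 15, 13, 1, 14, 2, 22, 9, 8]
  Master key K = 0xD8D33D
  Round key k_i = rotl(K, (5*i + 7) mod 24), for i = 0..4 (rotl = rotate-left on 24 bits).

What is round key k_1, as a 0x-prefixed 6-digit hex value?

0x33DD8D

K = 0xD8D33D
k_0 = rotl(K, (5*0+7) mod 24) = rotl(K, 7) = 0x699EEC
k_1 = rotl(K, (5*1+7) mod 24) = rotl(K, 12) = 0x33DD8D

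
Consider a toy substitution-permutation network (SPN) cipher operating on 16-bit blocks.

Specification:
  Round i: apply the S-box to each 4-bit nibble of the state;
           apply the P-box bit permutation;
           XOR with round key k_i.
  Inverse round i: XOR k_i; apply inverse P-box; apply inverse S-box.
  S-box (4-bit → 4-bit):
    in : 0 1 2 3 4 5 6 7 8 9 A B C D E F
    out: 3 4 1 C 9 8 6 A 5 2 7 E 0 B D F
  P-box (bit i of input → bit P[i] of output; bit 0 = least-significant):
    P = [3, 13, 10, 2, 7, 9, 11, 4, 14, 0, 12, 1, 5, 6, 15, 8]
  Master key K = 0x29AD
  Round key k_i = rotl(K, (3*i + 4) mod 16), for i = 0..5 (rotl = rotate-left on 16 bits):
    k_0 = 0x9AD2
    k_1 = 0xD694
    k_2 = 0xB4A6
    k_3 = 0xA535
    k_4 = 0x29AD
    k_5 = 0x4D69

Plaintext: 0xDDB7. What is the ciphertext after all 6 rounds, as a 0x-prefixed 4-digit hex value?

s_0 = plaintext = 0xDDB7
s_1 = Round(s_0, k_0) = 0xF1A5
s_2 = Round(s_1, k_1) = 0x4D70
s_3 = Round(s_2, k_2) = 0xD79D
s_4 = Round(s_3, k_3) = 0x865A
s_5 = Round(s_4, k_4) = 0x9D94
s_6 = Round(s_5, k_5) = 0x0F26

0x0F26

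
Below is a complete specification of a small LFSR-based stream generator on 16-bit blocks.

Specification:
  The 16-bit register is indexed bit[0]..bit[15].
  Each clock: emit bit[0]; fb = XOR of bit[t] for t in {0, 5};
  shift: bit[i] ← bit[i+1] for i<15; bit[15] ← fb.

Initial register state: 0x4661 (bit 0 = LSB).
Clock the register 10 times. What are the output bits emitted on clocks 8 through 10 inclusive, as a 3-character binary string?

001

reg_0 = 0x4661
clock 1: out=1, reg = 0x2330
clock 2: out=0, reg = 0x9198
clock 3: out=0, reg = 0x48CC
clock 4: out=0, reg = 0x2466
clock 5: out=0, reg = 0x9233
clock 6: out=1, reg = 0x4919
clock 7: out=1, reg = 0xA48C
clock 8: out=0, reg = 0x5246
clock 9: out=0, reg = 0x2923
clock 10: out=1, reg = 0x1491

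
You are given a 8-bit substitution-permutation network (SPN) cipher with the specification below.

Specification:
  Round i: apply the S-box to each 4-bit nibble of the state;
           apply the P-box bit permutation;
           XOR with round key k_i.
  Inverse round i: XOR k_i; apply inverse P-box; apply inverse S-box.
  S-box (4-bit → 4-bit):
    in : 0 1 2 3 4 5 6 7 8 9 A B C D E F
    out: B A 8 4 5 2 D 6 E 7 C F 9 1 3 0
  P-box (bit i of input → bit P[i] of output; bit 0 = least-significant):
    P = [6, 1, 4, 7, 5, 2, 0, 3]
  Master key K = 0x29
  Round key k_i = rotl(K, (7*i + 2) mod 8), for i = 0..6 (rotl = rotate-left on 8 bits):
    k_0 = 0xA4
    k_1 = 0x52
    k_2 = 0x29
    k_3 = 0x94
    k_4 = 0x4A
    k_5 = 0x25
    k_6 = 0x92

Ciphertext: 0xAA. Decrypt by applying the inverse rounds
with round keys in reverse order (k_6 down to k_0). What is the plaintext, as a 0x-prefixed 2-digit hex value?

0xBB

s_0 = ciphertext = 0xAA
s_1 = InvRound(s_0, k_6) = 0xC3
s_2 = InvRound(s_1, k_5) = 0xE0
s_3 = InvRound(s_2, k_4) = 0xC1
s_4 = InvRound(s_3, k_3) = 0x74
s_5 = InvRound(s_4, k_2) = 0x84
s_6 = InvRound(s_5, k_1) = 0x5B
s_7 = InvRound(s_6, k_0) = 0xBB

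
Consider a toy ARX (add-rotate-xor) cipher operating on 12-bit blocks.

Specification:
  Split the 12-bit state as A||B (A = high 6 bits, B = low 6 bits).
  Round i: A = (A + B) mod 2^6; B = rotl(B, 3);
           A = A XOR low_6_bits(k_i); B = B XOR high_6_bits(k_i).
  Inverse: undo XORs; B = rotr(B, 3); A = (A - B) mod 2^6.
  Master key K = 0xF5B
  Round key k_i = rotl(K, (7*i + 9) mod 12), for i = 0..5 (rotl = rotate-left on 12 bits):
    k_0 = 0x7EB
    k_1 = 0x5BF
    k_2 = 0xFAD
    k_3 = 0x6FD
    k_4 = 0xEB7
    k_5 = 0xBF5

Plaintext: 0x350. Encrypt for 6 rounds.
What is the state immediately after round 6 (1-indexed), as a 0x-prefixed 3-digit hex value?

s_0 = plaintext = 0x350
s_1 = Round(s_0, k_0) = 0xD9D
s_2 = Round(s_1, k_1) = 0xB3D
s_3 = Round(s_2, k_2) = 0x111
s_4 = Round(s_3, k_3) = 0xA11
s_5 = Round(s_4, k_4) = 0x3B0
s_6 = Round(s_5, k_5) = 0x2E9

0x2E9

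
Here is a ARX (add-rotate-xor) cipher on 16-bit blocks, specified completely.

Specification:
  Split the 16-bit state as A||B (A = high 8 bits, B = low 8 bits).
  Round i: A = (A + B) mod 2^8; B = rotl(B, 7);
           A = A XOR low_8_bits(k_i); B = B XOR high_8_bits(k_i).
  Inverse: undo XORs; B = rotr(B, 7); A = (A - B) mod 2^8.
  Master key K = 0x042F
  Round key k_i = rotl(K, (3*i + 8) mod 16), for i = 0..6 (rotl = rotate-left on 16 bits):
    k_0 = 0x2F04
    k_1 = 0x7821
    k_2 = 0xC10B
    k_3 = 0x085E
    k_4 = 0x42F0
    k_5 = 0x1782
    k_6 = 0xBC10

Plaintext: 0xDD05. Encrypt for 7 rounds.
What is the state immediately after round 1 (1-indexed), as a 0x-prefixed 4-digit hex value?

s_0 = plaintext = 0xDD05
s_1 = Round(s_0, k_0) = 0xE6AD
s_2 = Round(s_1, k_1) = 0xB2AE
s_3 = Round(s_2, k_2) = 0x6B96
s_4 = Round(s_3, k_3) = 0x5F43
s_5 = Round(s_4, k_4) = 0x52E3
s_6 = Round(s_5, k_5) = 0xB7E6
s_7 = Round(s_6, k_6) = 0x8DCF

0xE6AD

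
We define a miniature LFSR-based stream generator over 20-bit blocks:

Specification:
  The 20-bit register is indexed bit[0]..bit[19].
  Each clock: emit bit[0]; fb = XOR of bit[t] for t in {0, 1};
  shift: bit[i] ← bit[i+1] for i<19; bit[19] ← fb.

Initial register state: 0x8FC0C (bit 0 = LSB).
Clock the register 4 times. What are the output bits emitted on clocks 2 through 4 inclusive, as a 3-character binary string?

011

reg_0 = 0x8FC0C
clock 1: out=0, reg = 0x47E06
clock 2: out=0, reg = 0xA3F03
clock 3: out=1, reg = 0x51F81
clock 4: out=1, reg = 0xA8FC0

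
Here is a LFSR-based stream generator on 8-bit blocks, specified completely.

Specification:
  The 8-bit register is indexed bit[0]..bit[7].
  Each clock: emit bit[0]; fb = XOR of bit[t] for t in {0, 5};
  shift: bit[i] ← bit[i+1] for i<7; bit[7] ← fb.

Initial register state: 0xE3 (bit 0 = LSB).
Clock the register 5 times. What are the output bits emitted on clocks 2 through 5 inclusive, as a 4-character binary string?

reg_0 = 0xE3
clock 1: out=1, reg = 0x71
clock 2: out=1, reg = 0x38
clock 3: out=0, reg = 0x9C
clock 4: out=0, reg = 0x4E
clock 5: out=0, reg = 0x27

1000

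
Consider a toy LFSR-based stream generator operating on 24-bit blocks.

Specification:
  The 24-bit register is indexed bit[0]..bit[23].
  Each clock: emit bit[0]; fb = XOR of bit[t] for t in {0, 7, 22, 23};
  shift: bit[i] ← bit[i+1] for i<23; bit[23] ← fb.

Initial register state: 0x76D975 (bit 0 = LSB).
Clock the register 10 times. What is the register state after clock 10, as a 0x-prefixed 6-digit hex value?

0x669DB6

reg_0 = 0x76D975
clock 1: out=1, reg = 0x3B6CBA
clock 2: out=0, reg = 0x9DB65D
clock 3: out=1, reg = 0x4EDB2E
clock 4: out=0, reg = 0xA76D97
clock 5: out=1, reg = 0xD3B6CB
clock 6: out=1, reg = 0x69DB65
clock 7: out=1, reg = 0x34EDB2
clock 8: out=0, reg = 0x9A76D9
clock 9: out=1, reg = 0xCD3B6C
clock 10: out=0, reg = 0x669DB6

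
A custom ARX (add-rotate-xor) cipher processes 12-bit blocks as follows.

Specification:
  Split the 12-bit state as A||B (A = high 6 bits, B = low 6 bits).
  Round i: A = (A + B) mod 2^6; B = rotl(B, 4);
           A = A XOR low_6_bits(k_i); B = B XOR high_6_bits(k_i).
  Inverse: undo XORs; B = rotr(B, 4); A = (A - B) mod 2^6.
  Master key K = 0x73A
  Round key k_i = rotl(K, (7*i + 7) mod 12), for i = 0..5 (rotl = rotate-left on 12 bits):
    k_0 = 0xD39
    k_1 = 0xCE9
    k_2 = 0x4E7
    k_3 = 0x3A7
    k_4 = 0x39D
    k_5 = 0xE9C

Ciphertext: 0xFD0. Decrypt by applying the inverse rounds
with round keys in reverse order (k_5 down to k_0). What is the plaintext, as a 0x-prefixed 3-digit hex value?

s_0 = ciphertext = 0xFD0
s_1 = InvRound(s_0, k_5) = 0xE6A
s_2 = InvRound(s_1, k_4) = 0x492
s_3 = InvRound(s_2, k_3) = 0x131
s_4 = InvRound(s_3, k_2) = 0x64A
s_5 = InvRound(s_4, k_1) = 0x267
s_6 = InvRound(s_5, k_0) = 0x8CD

0x8CD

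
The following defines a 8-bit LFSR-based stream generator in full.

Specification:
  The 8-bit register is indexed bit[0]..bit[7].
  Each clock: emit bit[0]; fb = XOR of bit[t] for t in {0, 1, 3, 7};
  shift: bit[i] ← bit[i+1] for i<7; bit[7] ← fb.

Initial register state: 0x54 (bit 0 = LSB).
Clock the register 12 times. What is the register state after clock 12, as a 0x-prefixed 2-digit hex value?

0xAA

reg_0 = 0x54
clock 1: out=0, reg = 0x2A
clock 2: out=0, reg = 0x15
clock 3: out=1, reg = 0x8A
clock 4: out=0, reg = 0xC5
clock 5: out=1, reg = 0x62
clock 6: out=0, reg = 0xB1
clock 7: out=1, reg = 0x58
clock 8: out=0, reg = 0xAC
clock 9: out=0, reg = 0x56
clock 10: out=0, reg = 0xAB
clock 11: out=1, reg = 0x55
clock 12: out=1, reg = 0xAA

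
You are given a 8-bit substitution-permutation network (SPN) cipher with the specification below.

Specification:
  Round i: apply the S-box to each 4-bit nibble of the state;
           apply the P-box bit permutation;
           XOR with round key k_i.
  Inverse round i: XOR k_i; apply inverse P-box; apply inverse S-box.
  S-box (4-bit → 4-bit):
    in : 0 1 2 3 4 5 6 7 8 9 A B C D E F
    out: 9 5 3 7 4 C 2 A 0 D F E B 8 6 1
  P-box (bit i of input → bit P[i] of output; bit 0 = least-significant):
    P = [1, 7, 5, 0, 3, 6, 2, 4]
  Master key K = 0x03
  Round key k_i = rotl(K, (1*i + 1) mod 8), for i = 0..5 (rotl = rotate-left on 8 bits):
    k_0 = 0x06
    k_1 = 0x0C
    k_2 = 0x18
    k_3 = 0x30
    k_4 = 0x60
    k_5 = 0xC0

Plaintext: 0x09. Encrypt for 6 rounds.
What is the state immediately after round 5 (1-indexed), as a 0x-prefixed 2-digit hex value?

s_0 = plaintext = 0x09
s_1 = Round(s_0, k_0) = 0x3D
s_2 = Round(s_1, k_1) = 0x41
s_3 = Round(s_2, k_2) = 0x3E
s_4 = Round(s_3, k_3) = 0xDC
s_5 = Round(s_4, k_4) = 0xF3
s_6 = Round(s_5, k_5) = 0x6A

0xF3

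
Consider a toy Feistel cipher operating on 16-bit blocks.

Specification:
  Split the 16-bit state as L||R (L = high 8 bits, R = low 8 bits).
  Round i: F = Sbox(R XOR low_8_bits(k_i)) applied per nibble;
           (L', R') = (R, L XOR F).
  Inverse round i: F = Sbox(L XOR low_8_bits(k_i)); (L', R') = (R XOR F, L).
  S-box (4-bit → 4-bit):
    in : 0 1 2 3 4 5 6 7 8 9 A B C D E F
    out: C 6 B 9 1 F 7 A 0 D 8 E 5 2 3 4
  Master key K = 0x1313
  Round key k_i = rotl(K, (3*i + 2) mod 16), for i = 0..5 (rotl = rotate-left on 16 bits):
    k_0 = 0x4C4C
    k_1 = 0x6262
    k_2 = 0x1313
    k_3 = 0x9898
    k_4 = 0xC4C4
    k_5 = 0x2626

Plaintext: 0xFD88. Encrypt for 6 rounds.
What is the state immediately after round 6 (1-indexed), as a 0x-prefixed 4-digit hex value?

0x8F27

s_0 = plaintext = 0xFD88
s_1 = Round(s_0, k_0) = 0x88AC
s_2 = Round(s_1, k_1) = 0xACDB
s_3 = Round(s_2, k_2) = 0xDBFC
s_4 = Round(s_3, k_3) = 0xFCAA
s_5 = Round(s_4, k_4) = 0xAA8F
s_6 = Round(s_5, k_5) = 0x8F27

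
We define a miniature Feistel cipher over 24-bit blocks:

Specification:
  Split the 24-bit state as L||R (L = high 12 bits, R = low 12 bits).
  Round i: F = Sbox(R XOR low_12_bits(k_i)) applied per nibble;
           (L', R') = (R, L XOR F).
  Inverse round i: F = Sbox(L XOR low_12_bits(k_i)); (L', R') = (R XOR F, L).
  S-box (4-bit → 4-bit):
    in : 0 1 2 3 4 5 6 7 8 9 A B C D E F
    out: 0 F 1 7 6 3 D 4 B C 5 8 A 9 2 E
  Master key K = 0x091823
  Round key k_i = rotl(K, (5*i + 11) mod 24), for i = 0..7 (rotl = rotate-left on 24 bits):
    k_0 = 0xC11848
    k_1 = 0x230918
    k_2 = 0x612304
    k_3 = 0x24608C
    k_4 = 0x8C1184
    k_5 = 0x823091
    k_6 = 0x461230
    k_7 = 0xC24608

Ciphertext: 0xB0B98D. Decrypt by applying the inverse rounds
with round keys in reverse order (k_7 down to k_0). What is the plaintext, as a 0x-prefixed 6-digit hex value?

0xA1E139

s_0 = ciphertext = 0xB0B98D
s_1 = InvRound(s_0, k_7) = 0x08AB0B
s_2 = InvRound(s_1, k_6) = 0xA8E08A
s_3 = InvRound(s_2, k_5) = 0x574A8E
s_4 = InvRound(s_3, k_4) = 0xC6E574
s_5 = InvRound(s_4, k_3) = 0xF55C6E
s_6 = InvRound(s_5, k_2) = 0x651F55
s_7 = InvRound(s_6, k_1) = 0x139651
s_8 = InvRound(s_7, k_0) = 0xA1E139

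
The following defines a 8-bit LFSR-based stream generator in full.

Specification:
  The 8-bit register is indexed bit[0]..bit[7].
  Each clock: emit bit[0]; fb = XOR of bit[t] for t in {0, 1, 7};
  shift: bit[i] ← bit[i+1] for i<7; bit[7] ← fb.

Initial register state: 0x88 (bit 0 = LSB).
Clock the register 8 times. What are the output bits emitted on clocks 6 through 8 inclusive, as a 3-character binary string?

001

reg_0 = 0x88
clock 1: out=0, reg = 0xC4
clock 2: out=0, reg = 0xE2
clock 3: out=0, reg = 0x71
clock 4: out=1, reg = 0xB8
clock 5: out=0, reg = 0xDC
clock 6: out=0, reg = 0xEE
clock 7: out=0, reg = 0x77
clock 8: out=1, reg = 0x3B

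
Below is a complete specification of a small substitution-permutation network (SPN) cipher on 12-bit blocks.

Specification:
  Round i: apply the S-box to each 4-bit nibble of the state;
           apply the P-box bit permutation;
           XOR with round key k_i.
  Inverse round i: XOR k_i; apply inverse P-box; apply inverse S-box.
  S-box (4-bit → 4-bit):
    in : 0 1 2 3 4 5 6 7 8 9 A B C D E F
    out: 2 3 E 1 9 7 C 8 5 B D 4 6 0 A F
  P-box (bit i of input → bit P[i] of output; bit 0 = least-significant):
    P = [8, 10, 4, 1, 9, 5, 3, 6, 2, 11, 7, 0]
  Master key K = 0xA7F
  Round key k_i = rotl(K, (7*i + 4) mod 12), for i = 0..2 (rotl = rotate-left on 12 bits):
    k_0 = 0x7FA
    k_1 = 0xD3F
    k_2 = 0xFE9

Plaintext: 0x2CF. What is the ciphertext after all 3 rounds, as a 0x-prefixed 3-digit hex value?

0xC16

s_0 = plaintext = 0x2CF
s_1 = Round(s_0, k_0) = 0xA41
s_2 = Round(s_1, k_1) = 0xAFA
s_3 = Round(s_2, k_2) = 0xC16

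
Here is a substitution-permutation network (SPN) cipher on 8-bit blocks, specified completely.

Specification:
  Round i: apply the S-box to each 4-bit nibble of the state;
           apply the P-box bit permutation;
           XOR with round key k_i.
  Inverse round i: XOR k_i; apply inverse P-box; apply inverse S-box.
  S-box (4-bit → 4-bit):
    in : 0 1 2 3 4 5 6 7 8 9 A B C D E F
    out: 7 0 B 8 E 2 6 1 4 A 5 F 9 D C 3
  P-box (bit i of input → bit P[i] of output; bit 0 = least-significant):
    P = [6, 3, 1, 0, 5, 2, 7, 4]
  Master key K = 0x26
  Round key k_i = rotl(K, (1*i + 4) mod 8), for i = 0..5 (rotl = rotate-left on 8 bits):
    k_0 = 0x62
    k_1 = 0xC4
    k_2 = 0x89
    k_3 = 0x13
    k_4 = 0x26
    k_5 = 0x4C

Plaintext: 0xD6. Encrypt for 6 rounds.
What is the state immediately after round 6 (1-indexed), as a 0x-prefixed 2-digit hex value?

s_0 = plaintext = 0xD6
s_1 = Round(s_0, k_0) = 0xD8
s_2 = Round(s_1, k_1) = 0x76
s_3 = Round(s_2, k_2) = 0xA3
s_4 = Round(s_3, k_3) = 0xB2
s_5 = Round(s_4, k_4) = 0xDB
s_6 = Round(s_5, k_5) = 0xB7

0xB7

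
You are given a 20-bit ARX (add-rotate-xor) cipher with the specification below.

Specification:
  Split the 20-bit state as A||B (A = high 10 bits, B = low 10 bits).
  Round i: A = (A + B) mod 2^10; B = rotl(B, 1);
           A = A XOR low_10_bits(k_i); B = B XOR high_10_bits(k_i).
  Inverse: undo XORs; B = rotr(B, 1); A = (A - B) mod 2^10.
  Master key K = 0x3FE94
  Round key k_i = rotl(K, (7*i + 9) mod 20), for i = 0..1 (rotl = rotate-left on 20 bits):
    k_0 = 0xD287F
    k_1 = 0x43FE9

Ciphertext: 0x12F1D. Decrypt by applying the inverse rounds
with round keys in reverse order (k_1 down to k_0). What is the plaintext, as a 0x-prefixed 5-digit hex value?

0xF1721

s_0 = ciphertext = 0x12F1D
s_1 = InvRound(s_0, k_1) = 0xA6509
s_2 = InvRound(s_1, k_0) = 0xF1721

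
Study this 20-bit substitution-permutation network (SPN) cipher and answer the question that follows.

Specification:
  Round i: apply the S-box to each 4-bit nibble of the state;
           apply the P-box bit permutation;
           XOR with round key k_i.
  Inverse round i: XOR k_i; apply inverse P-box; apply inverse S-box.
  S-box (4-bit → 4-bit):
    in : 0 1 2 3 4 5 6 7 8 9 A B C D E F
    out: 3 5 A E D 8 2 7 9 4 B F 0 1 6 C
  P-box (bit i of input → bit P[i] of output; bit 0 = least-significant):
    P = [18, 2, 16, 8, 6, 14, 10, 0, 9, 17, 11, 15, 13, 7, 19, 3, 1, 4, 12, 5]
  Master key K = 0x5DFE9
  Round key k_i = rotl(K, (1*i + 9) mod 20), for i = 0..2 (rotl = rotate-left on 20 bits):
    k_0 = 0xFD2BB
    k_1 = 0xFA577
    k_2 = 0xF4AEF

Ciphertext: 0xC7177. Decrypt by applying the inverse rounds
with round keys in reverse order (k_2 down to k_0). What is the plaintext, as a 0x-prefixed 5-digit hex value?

0xB1474

s_0 = ciphertext = 0xC7177
s_1 = InvRound(s_0, k_2) = 0xEA7CF
s_2 = InvRound(s_1, k_1) = 0x22DC9
s_3 = InvRound(s_2, k_0) = 0xB1474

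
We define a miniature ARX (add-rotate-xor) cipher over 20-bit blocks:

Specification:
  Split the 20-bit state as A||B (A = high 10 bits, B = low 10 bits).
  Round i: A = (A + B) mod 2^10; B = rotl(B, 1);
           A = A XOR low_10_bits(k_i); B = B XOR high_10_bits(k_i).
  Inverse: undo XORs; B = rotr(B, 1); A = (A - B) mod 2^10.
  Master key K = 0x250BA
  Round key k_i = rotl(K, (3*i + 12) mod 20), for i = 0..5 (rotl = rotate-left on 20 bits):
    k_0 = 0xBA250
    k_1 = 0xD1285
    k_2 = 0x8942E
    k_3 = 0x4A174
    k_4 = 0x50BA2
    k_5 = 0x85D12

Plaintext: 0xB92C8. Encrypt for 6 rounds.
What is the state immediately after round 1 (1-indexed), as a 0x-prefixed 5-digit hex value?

0xFF379

s_0 = plaintext = 0xB92C8
s_1 = Round(s_0, k_0) = 0xFF379
s_2 = Round(s_1, k_1) = 0x7C1B7
s_3 = Round(s_2, k_2) = 0xE254B
s_4 = Round(s_3, k_3) = 0x683BE
s_5 = Round(s_4, k_4) = 0xBF23F
s_6 = Round(s_5, k_5) = 0x0A668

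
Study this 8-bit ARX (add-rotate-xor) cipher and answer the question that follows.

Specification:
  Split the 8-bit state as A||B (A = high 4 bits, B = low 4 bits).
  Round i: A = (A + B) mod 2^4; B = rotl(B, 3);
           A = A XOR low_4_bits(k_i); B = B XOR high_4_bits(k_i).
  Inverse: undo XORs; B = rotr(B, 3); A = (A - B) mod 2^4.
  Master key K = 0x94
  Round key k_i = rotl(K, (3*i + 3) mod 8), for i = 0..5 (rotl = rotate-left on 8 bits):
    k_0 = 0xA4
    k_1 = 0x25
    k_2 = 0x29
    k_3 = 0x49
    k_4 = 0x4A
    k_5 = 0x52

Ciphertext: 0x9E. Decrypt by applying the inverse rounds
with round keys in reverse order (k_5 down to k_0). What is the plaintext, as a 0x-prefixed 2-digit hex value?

s_0 = ciphertext = 0x9E
s_1 = InvRound(s_0, k_5) = 0x47
s_2 = InvRound(s_1, k_4) = 0x86
s_3 = InvRound(s_2, k_3) = 0xD4
s_4 = InvRound(s_3, k_2) = 0x8C
s_5 = InvRound(s_4, k_1) = 0x0D
s_6 = InvRound(s_5, k_0) = 0x6E

0x6E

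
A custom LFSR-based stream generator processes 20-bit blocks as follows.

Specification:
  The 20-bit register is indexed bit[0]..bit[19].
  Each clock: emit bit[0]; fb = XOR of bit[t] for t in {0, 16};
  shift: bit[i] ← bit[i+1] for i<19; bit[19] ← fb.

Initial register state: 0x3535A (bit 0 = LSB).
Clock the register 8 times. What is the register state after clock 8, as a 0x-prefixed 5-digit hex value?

0xC9353

reg_0 = 0x3535A
clock 1: out=0, reg = 0x9A9AD
clock 2: out=1, reg = 0x4D4D6
clock 3: out=0, reg = 0x26A6B
clock 4: out=1, reg = 0x93535
clock 5: out=1, reg = 0x49A9A
clock 6: out=0, reg = 0x24D4D
clock 7: out=1, reg = 0x926A6
clock 8: out=0, reg = 0xC9353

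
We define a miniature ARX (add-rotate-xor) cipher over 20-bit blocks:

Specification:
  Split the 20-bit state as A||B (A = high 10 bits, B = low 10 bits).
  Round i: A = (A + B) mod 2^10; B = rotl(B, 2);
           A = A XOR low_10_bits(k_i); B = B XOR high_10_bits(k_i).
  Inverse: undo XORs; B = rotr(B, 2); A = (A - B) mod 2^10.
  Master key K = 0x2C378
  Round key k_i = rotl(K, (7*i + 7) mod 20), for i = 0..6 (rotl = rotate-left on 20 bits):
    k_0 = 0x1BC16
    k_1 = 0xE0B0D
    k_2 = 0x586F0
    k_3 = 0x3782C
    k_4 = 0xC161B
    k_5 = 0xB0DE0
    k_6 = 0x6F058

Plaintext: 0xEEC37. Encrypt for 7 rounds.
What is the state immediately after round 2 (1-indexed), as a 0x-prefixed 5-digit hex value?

s_0 = plaintext = 0xEEC37
s_1 = Round(s_0, k_0) = 0xF90B3
s_2 = Round(s_1, k_1) = 0xE694E
s_3 = Round(s_2, k_2) = 0x86058
s_4 = Round(s_3, k_3) = 0x971BE
s_5 = Round(s_4, k_4) = 0x805FC
s_6 = Round(s_5, k_5) = 0x87532
s_7 = Round(s_6, k_6) = 0xC5D75

0xE694E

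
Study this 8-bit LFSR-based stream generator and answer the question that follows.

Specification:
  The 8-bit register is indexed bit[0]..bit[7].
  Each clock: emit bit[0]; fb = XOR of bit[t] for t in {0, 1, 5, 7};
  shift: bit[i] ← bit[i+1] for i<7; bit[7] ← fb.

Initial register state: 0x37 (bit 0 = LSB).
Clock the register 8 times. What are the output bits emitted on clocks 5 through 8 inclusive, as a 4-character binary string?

reg_0 = 0x37
clock 1: out=1, reg = 0x9B
clock 2: out=1, reg = 0xCD
clock 3: out=1, reg = 0x66
clock 4: out=0, reg = 0x33
clock 5: out=1, reg = 0x99
clock 6: out=1, reg = 0x4C
clock 7: out=0, reg = 0x26
clock 8: out=0, reg = 0x13

1100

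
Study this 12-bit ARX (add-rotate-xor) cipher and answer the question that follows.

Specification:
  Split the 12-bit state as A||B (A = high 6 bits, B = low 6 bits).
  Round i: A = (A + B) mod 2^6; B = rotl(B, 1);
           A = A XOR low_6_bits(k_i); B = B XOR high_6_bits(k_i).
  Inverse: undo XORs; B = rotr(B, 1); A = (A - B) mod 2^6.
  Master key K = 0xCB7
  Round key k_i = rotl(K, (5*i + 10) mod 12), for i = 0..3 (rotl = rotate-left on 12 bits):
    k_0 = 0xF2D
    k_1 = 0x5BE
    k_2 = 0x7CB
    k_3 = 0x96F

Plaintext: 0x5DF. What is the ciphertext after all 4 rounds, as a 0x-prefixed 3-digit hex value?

0x592

s_0 = plaintext = 0x5DF
s_1 = Round(s_0, k_0) = 0x6C2
s_2 = Round(s_1, k_1) = 0x8D2
s_3 = Round(s_2, k_2) = 0xFBB
s_4 = Round(s_3, k_3) = 0x592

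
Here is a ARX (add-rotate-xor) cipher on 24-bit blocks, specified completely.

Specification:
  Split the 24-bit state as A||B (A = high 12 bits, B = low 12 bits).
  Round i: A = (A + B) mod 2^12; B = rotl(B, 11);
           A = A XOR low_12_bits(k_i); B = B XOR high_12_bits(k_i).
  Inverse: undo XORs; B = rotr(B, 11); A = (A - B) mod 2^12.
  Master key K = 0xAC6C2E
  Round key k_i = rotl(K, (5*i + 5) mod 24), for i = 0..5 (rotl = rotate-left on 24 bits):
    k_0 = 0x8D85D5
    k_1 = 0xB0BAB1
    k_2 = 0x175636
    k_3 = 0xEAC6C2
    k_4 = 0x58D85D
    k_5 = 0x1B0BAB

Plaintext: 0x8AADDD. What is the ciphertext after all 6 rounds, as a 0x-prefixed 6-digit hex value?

s_0 = plaintext = 0x8AADDD
s_1 = Round(s_0, k_0) = 0x352636
s_2 = Round(s_1, k_1) = 0x339810
s_3 = Round(s_2, k_2) = 0xD7F57D
s_4 = Round(s_3, k_3) = 0x43E412
s_5 = Round(s_4, k_4) = 0x00D784
s_6 = Round(s_5, k_5) = 0xC3A272

0xC3A272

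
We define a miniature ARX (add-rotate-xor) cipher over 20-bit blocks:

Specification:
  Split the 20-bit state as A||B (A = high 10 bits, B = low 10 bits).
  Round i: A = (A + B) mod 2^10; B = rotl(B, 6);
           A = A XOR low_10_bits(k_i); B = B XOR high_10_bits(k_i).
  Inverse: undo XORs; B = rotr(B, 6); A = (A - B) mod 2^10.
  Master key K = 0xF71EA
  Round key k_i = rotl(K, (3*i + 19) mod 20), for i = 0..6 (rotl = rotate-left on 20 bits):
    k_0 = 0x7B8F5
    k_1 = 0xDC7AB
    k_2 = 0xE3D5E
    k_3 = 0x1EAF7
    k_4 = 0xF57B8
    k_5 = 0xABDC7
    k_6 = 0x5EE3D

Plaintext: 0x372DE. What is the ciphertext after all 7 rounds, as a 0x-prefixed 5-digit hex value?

0x3D4B3

s_0 = plaintext = 0x372DE
s_1 = Round(s_0, k_0) = 0xD3E43
s_2 = Round(s_1, k_1) = 0x8E795
s_3 = Round(s_2, k_2) = 0x242F6
s_4 = Round(s_3, k_3) = 0x5C5D5
s_5 = Round(s_4, k_4) = 0x3FA88
s_6 = Round(s_5, k_5) = 0x90487
s_7 = Round(s_6, k_6) = 0x3D4B3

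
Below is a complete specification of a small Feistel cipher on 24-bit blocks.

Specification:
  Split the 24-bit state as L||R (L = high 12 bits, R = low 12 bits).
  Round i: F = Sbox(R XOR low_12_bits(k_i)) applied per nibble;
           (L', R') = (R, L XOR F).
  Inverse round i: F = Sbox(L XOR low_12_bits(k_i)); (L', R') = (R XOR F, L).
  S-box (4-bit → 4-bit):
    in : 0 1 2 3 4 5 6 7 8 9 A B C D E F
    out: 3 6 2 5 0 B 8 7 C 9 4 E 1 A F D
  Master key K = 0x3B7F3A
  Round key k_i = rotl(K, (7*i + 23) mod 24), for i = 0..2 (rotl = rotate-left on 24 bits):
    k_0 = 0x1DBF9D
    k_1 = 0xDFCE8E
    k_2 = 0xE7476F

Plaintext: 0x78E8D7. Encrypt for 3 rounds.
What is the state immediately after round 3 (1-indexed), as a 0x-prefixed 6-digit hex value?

s_0 = plaintext = 0x78E8D7
s_1 = Round(s_0, k_0) = 0x8D708A
s_2 = Round(s_1, k_1) = 0x08A7E7
s_3 = Round(s_2, k_2) = 0x7E7346

0x7E7346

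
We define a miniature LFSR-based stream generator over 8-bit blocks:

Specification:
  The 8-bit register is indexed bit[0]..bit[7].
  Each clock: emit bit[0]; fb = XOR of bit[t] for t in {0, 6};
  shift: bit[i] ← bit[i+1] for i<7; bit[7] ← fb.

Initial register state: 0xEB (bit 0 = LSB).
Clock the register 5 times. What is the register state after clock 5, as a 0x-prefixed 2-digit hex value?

0x47

reg_0 = 0xEB
clock 1: out=1, reg = 0x75
clock 2: out=1, reg = 0x3A
clock 3: out=0, reg = 0x1D
clock 4: out=1, reg = 0x8E
clock 5: out=0, reg = 0x47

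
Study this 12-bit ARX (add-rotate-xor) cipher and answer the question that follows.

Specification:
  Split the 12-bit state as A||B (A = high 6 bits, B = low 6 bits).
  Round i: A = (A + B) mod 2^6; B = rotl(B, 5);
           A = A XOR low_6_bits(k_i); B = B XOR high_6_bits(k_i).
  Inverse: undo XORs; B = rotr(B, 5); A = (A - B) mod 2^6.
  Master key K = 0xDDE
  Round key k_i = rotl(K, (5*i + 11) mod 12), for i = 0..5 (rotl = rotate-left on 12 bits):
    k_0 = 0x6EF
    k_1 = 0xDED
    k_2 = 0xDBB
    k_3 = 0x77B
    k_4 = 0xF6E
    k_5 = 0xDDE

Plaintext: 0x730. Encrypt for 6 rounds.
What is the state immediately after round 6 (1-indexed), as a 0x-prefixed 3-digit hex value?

0xCF1

s_0 = plaintext = 0x730
s_1 = Round(s_0, k_0) = 0x8C3
s_2 = Round(s_1, k_1) = 0x2D6
s_3 = Round(s_2, k_2) = 0x6BD
s_4 = Round(s_3, k_3) = 0xB23
s_5 = Round(s_4, k_4) = 0x84C
s_6 = Round(s_5, k_5) = 0xCF1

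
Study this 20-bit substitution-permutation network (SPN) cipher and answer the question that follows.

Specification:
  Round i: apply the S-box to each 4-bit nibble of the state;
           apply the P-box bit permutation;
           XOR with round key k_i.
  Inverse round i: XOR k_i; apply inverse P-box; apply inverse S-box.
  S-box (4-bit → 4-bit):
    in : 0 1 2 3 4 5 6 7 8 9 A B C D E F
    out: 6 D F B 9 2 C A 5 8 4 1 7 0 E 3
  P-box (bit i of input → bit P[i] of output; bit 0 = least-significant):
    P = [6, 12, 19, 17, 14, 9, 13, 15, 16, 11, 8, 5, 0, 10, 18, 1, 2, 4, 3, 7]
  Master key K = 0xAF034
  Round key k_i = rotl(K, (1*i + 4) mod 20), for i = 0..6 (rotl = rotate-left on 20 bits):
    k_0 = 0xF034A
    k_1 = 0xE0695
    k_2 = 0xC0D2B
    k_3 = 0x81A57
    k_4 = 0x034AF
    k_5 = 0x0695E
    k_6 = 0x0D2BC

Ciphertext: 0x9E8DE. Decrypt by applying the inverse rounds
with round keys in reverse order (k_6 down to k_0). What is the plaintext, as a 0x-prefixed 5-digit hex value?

s_0 = ciphertext = 0x9E8DE
s_1 = InvRound(s_0, k_6) = 0xD930C
s_2 = InvRound(s_1, k_5) = 0x56F2C
s_3 = InvRound(s_2, k_4) = 0x91CF5
s_4 = InvRound(s_3, k_3) = 0x9745D
s_5 = InvRound(s_4, k_2) = 0xF628F
s_6 = InvRound(s_5, k_1) = 0x07B8D
s_7 = InvRound(s_6, k_0) = 0x41F82

0x41F82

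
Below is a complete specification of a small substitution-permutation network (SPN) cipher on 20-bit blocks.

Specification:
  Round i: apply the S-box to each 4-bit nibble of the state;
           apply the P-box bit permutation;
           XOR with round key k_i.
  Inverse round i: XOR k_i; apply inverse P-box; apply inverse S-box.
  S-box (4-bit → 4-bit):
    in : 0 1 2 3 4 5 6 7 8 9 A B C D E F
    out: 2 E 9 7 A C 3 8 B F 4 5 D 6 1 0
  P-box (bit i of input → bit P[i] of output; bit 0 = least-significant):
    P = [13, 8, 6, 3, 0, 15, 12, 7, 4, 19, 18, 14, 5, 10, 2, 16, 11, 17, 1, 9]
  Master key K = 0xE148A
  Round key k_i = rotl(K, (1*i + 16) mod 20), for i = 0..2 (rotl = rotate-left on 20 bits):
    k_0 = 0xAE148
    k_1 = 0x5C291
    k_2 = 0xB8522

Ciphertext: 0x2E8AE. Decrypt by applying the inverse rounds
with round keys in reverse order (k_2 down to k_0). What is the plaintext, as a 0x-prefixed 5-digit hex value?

s_0 = ciphertext = 0x2E8AE
s_1 = InvRound(s_0, k_2) = 0xE1478
s_2 = InvRound(s_1, k_1) = 0x48495
s_3 = InvRound(s_2, k_0) = 0x0D929

0x0D929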